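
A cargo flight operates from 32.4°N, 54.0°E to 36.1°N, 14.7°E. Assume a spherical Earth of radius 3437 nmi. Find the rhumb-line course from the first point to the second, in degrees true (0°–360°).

276.5°

Meridional parts: M(φ₁)=+0.5983, M(φ₂)=+0.6764 → ΔM = +0.0782;  Δλ = -0.6859 rad
tan C = Δλ / ΔM = -8.7768 → C = 276.50°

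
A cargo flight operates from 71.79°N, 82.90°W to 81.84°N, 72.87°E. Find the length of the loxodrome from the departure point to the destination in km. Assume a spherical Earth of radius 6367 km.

Δψ = ln[tan(π/4+φ₂/2)/tan(π/4+φ₁/2)] = +0.8095;  Δφ = +0.1754 rad,  Δλ = +2.7187 rad
q = Δφ/Δψ = 0.2167
d = R·√(Δφ² + q²Δλ²) = 6367·0.61466 = 3914 km

3914 km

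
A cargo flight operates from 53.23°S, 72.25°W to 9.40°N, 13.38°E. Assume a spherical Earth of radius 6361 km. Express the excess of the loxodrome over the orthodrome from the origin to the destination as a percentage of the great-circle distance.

Great circle: σ = 1.6567 rad → d_gc = Rσ = 10538.5 km
Rhumb: Δφ = +1.0931, Δλ = +1.4945, Δψ = +1.2663, q = Δφ/Δψ = 0.8632 → d_rh = R√(Δφ²+q²Δλ²) = 10755.9 km
Excess = (10755.9 − 10538.5) / 10538.5 = 217.4 / 10538.5 = 2.06% ≈ 2.1%

2.1%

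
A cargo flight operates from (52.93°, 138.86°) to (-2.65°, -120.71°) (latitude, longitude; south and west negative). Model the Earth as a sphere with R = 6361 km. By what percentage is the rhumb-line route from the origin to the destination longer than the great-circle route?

3.7%

Great circle: σ = 1.7172 rad → d_gc = Rσ = 10923.2 km
Rhumb: Δφ = -0.9701, Δλ = +1.7528, Δψ = -1.1391, q = Δφ/Δψ = 0.8516 → d_rh = R√(Δφ²+q²Δλ²) = 11324.2 km
Excess = (11324.2 − 10923.2) / 10923.2 = 401.0 / 10923.2 = 3.67% ≈ 3.7%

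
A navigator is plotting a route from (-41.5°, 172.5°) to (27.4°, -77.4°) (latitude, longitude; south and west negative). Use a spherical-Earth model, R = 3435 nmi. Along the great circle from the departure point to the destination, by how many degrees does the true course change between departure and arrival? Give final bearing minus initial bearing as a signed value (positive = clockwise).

-24.0°

At departure: θ₁ = atan2(sin Δλ cos φ₂, cos φ₁ sin φ₂ − sin φ₁ cos φ₂ cos Δλ) = 80.30°
At arrival: θ₂ = atan2(sin Δλ cos φ₁, −cos φ₂ sin φ₁ + sin φ₂ cos φ₁ cos Δλ) = 56.26°
Δθ = θ₂ − θ₁ = -24.0°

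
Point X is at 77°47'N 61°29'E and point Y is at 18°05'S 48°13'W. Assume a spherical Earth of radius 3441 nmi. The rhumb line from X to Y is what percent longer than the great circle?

Great circle: σ = 1.9511 rad → d_gc = Rσ = 6713.7 nmi
Rhumb: Δφ = -1.6732, Δλ = -1.9146, Δψ = -2.5558, q = Δφ/Δψ = 0.6547 → d_rh = R√(Δφ²+q²Δλ²) = 7193.8 nmi
Excess = (7193.8 − 6713.7) / 6713.7 = 480.1 / 6713.7 = 7.151% ≈ 7.2%

7.2%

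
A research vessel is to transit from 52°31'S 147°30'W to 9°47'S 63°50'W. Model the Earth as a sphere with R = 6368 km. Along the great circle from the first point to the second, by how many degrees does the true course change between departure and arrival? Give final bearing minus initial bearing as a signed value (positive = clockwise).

-52.9°

At departure: θ₁ = atan2(sin Δλ cos φ₂, cos φ₁ sin φ₂ − sin φ₁ cos φ₂ cos Δλ) = 91.00°
At arrival: θ₂ = atan2(sin Δλ cos φ₁, −cos φ₂ sin φ₁ + sin φ₂ cos φ₁ cos Δλ) = 38.13°
Δθ = θ₂ − θ₁ = -52.9°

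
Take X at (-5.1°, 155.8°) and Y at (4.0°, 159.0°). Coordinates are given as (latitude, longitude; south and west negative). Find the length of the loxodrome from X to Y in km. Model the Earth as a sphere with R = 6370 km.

Rhumb course C = atan2(Δλ, Δψ) with Δψ = ln[tan(π/4+φ₂/2)/tan(π/4+φ₁/2)] = +0.1590, Δλ = +0.0559 → C = 19.35°
d = R·|Δφ| / |cos C| = 6370·0.15882 / 0.94349 = 1072 km

1072 km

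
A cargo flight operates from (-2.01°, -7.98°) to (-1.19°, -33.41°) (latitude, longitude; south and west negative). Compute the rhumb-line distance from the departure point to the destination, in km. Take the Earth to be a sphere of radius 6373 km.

Δψ = ln[tan(π/4+φ₂/2)/tan(π/4+φ₁/2)] = +0.0143;  Δφ = +0.0143 rad,  Δλ = -0.4438 rad
q = Δφ/Δψ = 0.9996
d = R·√(Δφ² + q²Δλ²) = 6373·0.44389 = 2829 km

2829 km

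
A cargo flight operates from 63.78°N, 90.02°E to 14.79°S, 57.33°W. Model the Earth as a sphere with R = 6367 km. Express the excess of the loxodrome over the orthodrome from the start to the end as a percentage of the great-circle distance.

Great circle: σ = 2.2002 rad → d_gc = Rσ = 14008.9 km
Rhumb: Δφ = -1.3713, Δλ = -2.5717, Δψ = -1.7182, q = Δφ/Δψ = 0.7981 → d_rh = R√(Δφ²+q²Δλ²) = 15716.5 km
Excess = (15716.5 − 14008.9) / 14008.9 = 1707.6 / 14008.9 = 12.19% ≈ 12.2%

12.2%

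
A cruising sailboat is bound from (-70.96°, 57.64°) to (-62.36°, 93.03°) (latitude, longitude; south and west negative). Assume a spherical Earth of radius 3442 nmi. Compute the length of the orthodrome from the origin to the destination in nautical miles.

Haversine: a = sin²(Δφ/2)+cos φ₁ cos φ₂ sin²(Δλ/2) = 0.01960;  σ = 2·atan2(√a,√(1−a))
σ = 16.097° → d = Rσ = 3442·0.28095 = 967 nmi

967 nmi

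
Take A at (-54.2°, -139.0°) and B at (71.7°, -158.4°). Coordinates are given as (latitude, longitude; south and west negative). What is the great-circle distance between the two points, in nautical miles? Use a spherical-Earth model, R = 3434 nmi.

Haversine: a = sin²(Δφ/2)+cos φ₁ cos φ₂ sin²(Δλ/2) = 0.79840;  σ = 2·atan2(√a,√(1−a))
σ = 126.641° → d = Rσ = 3434·2.21030 = 7590 nmi

7590 nmi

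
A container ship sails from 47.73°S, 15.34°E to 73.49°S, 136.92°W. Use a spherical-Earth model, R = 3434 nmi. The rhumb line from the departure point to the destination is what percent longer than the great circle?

Great circle: σ = 1.0000 rad → d_gc = Rσ = 3434.0 nmi
Rhumb: Δφ = -0.4496, Δλ = -2.6574, Δψ = -0.9800, q = Δφ/Δψ = 0.4588 → d_rh = R√(Δφ²+q²Δλ²) = 4462.2 nmi
Excess = (4462.2 − 3434.0) / 3434.0 = 1028.2 / 3434.0 = 29.94% ≈ 29.9%

29.9%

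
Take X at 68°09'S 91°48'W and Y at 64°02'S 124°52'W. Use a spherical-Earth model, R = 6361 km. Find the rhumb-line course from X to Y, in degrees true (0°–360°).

287.1°

Δψ = ln[tan(π/4+φ₂/2)/tan(π/4+φ₁/2)] = +0.1777
Δλ = -0.5771 rad (taken the short way round)
course = atan2(Δλ, Δψ) = 287.12°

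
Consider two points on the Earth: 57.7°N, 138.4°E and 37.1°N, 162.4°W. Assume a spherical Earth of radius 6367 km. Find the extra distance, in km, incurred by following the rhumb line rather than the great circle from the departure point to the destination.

Great circle: cos σ = sin φ₁ sin φ₂ + cos φ₁ cos φ₂ cos Δλ,  σ = 0.7553 rad → d_gc = 4808.7 km
Rhumb line: Δψ = -0.5411, q = Δφ/Δψ = 0.6644, d_rh = R√(Δφ²+q²Δλ²) = 4934.0 km
Excess = 4934.0 − 4808.7 = 125.3 ≈ 125 km

125 km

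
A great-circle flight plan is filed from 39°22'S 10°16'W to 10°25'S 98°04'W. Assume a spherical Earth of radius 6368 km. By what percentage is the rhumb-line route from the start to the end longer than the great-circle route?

2.3%

Great circle: σ = 1.4264 rad → d_gc = Rσ = 9083.5 km
Rhumb: Δφ = +0.5053, Δλ = -1.5324, Δψ = +0.5657, q = Δφ/Δψ = 0.8931 → d_rh = R√(Δφ²+q²Δλ²) = 9290.4 km
Excess = (9290.4 − 9083.5) / 9083.5 = 206.9 / 9083.5 = 2.28% ≈ 2.3%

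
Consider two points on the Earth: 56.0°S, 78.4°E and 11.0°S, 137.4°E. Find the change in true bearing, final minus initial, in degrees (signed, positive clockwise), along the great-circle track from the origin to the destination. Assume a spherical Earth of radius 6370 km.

-37.4°

At departure: θ₁ = atan2(sin Δλ cos φ₂, cos φ₁ sin φ₂ − sin φ₁ cos φ₂ cos Δλ) = 69.63°
At arrival: θ₂ = atan2(sin Δλ cos φ₁, −cos φ₂ sin φ₁ + sin φ₂ cos φ₁ cos Δλ) = 32.28°
Δθ = θ₂ − θ₁ = -37.4°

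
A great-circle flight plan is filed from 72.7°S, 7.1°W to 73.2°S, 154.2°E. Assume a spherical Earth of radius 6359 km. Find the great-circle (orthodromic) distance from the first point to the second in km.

cos σ = sin φ₁ sin φ₂ + cos φ₁ cos φ₂ cos Δλ
      = sin(-72.70°)sin(-73.20°) + cos(-72.70°)cos(-73.20°)cos(161.30°) = 0.8326
σ = 33.633° → d = Rσ = 6359·0.58702 = 3733 km

3733 km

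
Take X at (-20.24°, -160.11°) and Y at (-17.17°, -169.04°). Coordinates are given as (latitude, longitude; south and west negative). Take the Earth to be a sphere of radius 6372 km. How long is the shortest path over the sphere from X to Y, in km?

1000 km

Haversine: a = sin²(Δφ/2)+cos φ₁ cos φ₂ sin²(Δλ/2) = 0.00615;  σ = 2·atan2(√a,√(1−a))
σ = 8.996° → d = Rσ = 6372·0.15701 = 1000 km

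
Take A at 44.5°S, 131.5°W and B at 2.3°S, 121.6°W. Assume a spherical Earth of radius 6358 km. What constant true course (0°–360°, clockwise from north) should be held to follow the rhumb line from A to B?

11.8°

Δψ = ln[tan(π/4+φ₂/2)/tan(π/4+φ₁/2)] = +0.8289
Δλ = +0.1728 rad (taken the short way round)
course = atan2(Δλ, Δψ) = 11.77°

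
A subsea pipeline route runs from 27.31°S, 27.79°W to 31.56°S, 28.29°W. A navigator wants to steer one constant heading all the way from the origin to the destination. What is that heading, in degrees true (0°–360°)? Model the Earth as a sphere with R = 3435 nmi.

Meridional parts: M(φ₁)=-0.4958, M(φ₂)=-0.5810 → ΔM = -0.0852;  Δλ = -0.0087 rad
tan C = Δλ / ΔM = +0.1024 → C = 185.85°

185.8°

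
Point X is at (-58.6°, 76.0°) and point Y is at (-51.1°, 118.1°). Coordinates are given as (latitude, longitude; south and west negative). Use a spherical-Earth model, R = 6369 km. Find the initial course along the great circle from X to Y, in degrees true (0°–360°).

91.1°

θ = atan2( sin Δλ·cos φ₂ ,  cos φ₁ sin φ₂ − sin φ₁ cos φ₂ cos Δλ )
  = atan2(+0.4210, -0.0078) = 91.06°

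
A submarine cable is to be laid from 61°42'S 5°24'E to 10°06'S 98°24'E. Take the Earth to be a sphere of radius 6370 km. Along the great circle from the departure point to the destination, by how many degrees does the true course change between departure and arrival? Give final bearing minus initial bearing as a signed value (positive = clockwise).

-68.9°

At departure: θ₁ = atan2(sin Δλ cos φ₂, cos φ₁ sin φ₂ − sin φ₁ cos φ₂ cos Δλ) = 97.45°
At arrival: θ₂ = atan2(sin Δλ cos φ₁, −cos φ₂ sin φ₁ + sin φ₂ cos φ₁ cos Δλ) = 28.52°
Δθ = θ₂ − θ₁ = -68.9°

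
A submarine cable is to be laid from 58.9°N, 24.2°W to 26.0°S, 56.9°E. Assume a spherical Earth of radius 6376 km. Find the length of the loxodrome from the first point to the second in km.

12153 km

Rhumb course C = atan2(Δλ, Δψ) with Δψ = ln[tan(π/4+φ₂/2)/tan(π/4+φ₁/2)] = -1.7494, Δλ = +1.4155 → C = 141.02°
d = R·|Δφ| / |cos C| = 6376·1.48178 / 0.77740 = 12153 km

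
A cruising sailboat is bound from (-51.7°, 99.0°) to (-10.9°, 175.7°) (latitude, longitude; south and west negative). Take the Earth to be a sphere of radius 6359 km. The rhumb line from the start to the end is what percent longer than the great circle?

2.5%

Great circle: σ = 1.2782 rad → d_gc = Rσ = 8128.3 km
Rhumb: Δφ = +0.7121, Δλ = +1.3387, Δψ = +0.8663, q = Δφ/Δψ = 0.8220 → d_rh = R√(Δφ²+q²Δλ²) = 8334.8 km
Excess = (8334.8 − 8128.3) / 8128.3 = 206.5 / 8128.3 = 2.54% ≈ 2.5%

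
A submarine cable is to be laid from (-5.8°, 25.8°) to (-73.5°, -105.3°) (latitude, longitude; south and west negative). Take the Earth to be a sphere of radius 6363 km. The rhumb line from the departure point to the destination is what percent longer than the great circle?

Great circle: σ = 1.6598 rad → d_gc = Rσ = 10561.1 km
Rhumb: Δφ = -1.1816, Δλ = -2.2881, Δψ = -1.8297, q = Δφ/Δψ = 0.6458 → d_rh = R√(Δφ²+q²Δλ²) = 12038.7 km
Excess = (12038.7 − 10561.1) / 10561.1 = 1477.6 / 10561.1 = 13.99% ≈ 14.0%

14.0%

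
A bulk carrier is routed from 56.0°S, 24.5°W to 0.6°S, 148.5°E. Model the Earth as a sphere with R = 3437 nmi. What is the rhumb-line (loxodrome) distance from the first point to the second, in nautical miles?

9167 nmi

Δψ = ln[tan(π/4+φ₂/2)/tan(π/4+φ₁/2)] = +1.1746;  Δφ = +0.9669 rad,  Δλ = +3.0194 rad
q = Δφ/Δψ = 0.8232
d = R·√(Δφ² + q²Δλ²) = 3437·2.66703 = 9167 nmi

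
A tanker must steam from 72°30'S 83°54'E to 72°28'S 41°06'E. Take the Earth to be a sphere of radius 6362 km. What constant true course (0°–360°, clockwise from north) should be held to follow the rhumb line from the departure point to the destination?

Δψ = ln[tan(π/4+φ₂/2)/tan(π/4+φ₁/2)] = +0.0019
Δλ = -0.7470 rad (taken the short way round)
course = atan2(Δλ, Δψ) = 270.15°

270.1°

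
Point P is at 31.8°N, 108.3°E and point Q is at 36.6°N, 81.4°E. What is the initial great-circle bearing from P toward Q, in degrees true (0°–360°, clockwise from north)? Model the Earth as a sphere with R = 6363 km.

289.6°

θ = atan2( sin Δλ·cos φ₂ ,  cos φ₁ sin φ₂ − sin φ₁ cos φ₂ cos Δλ )
  = atan2(-0.3632, +0.1295) = 289.62°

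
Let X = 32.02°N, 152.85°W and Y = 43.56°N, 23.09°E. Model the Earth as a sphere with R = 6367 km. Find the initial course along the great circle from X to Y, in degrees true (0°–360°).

3.0°

N = sin Δλ·cos φ₂ = +0.0513;  D = cos φ₁ sin φ₂ − sin φ₁ cos φ₂ cos Δλ = +0.9675
initial course = atan2(N, D) = 3.04°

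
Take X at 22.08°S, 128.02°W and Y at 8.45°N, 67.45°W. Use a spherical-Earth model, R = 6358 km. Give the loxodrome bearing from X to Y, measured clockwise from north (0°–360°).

Δψ = ln[tan(π/4+φ₂/2)/tan(π/4+φ₁/2)] = +0.5433
Δλ = +1.0571 rad (taken the short way round)
course = atan2(Δλ, Δψ) = 62.80°

62.8°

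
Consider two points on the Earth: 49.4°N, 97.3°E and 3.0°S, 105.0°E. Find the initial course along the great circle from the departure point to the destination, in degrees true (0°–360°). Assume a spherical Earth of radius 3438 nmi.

N = sin Δλ·cos φ₂ = +0.1338;  D = cos φ₁ sin φ₂ − sin φ₁ cos φ₂ cos Δλ = -0.7855
initial course = atan2(N, D) = 170.33°

170.3°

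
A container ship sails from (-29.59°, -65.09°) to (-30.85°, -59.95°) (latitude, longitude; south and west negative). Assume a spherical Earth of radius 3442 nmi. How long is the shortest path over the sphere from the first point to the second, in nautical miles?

cos σ = sin φ₁ sin φ₂ + cos φ₁ cos φ₂ cos Δλ
      = sin(-29.59°)sin(-30.85°) + cos(-29.59°)cos(-30.85°)cos(5.14°) = 0.9968
σ = 4.616° → d = Rσ = 3442·0.08057 = 277 nmi

277 nmi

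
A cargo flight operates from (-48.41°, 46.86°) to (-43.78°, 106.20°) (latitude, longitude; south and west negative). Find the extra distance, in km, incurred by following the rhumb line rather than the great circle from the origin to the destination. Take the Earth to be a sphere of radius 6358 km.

111 km

Great circle: cos σ = sin φ₁ sin φ₂ + cos φ₁ cos φ₂ cos Δλ,  σ = 0.7046 rad → d_gc = 4479.84 km
Rhumb line: Δψ = +0.1166, q = Δφ/Δψ = 0.6929, d_rh = R√(Δφ²+q²Δλ²) = 4591.27 km
Excess = 4591.27 − 4479.84 = 111.43 ≈ 111 km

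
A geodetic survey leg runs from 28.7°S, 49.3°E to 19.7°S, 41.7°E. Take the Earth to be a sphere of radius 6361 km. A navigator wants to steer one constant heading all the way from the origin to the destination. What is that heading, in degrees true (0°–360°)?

Meridional parts: M(φ₁)=-0.5233, M(φ₂)=-0.3508 → ΔM = +0.1725;  Δλ = -0.1326 rad
tan C = Δλ / ΔM = -0.7691 → C = 322.44°

322.4°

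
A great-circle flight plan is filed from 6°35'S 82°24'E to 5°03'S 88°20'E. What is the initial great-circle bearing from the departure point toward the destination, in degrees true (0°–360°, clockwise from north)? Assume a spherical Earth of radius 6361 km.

75.8°

θ = atan2( sin Δλ·cos φ₂ ,  cos φ₁ sin φ₂ − sin φ₁ cos φ₂ cos Δλ )
  = atan2(+0.1030, +0.0261) = 75.75°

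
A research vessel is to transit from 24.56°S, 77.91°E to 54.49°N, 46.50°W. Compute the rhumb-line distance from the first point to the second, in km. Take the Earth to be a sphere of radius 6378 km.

14948 km

Rhumb course C = atan2(Δλ, Δψ) with Δψ = ln[tan(π/4+φ₂/2)/tan(π/4+φ₁/2)] = +1.5812, Δλ = -2.1714 → C = 306.06°
d = R·|Δφ| / |cos C| = 6378·1.37968 / 0.58867 = 14948 km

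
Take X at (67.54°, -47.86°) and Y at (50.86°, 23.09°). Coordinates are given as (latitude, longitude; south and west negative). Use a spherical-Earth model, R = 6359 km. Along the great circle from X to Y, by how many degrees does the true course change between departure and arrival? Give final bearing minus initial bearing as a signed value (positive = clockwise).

+63.5°

At departure: θ₁ = atan2(sin Δλ cos φ₂, cos φ₁ sin φ₂ − sin φ₁ cos φ₂ cos Δλ) = 79.93°
At arrival: θ₂ = atan2(sin Δλ cos φ₁, −cos φ₂ sin φ₁ + sin φ₂ cos φ₁ cos Δλ) = 143.42°
Δθ = θ₂ − θ₁ = +63.5°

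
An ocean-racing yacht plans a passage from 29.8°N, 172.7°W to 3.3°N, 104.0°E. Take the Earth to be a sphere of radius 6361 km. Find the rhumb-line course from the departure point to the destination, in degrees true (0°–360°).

Meridional parts: M(φ₁)=+0.5453, M(φ₂)=+0.0576 → ΔM = -0.4877;  Δλ = -1.4539 rad
tan C = Δλ / ΔM = +2.9813 → C = 251.46°

251.5°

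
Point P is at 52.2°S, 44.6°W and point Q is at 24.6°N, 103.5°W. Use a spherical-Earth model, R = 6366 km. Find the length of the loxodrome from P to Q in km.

Δψ = ln[tan(π/4+φ₂/2)/tan(π/4+φ₁/2)] = +1.5150;  Δφ = +1.3404 rad,  Δλ = -1.0280 rad
q = Δφ/Δψ = 0.8847
d = R·√(Δφ² + q²Δλ²) = 6366·1.61985 = 10312 km

10312 km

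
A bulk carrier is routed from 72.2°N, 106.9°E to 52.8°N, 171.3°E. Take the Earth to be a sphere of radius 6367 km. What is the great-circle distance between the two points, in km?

3672 km

cos σ = sin φ₁ sin φ₂ + cos φ₁ cos φ₂ cos Δλ
      = sin(72.20°)sin(52.80°) + cos(72.20°)cos(52.80°)cos(64.40°) = 0.8383
σ = 33.043° → d = Rσ = 6367·0.57671 = 3672 km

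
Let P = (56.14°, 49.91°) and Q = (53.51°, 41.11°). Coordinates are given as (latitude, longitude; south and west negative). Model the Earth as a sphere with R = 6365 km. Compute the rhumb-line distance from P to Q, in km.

Rhumb course C = atan2(Δλ, Δψ) with Δψ = ln[tan(π/4+φ₂/2)/tan(π/4+φ₁/2)] = -0.0797, Δλ = -0.1536 → C = 242.57°
d = R·|Δφ| / |cos C| = 6365·0.04590 / 0.46067 = 634 km

634 km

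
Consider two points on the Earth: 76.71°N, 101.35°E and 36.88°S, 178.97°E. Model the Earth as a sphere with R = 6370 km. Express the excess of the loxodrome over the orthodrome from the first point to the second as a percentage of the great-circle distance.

2.3%

Great circle: σ = 2.1468 rad → d_gc = Rσ = 13674.9 km
Rhumb: Δφ = -1.9825, Δλ = +1.3547, Δψ = -2.8432, q = Δφ/Δψ = 0.6973 → d_rh = R√(Δφ²+q²Δλ²) = 13988.9 km
Excess = (13988.9 − 13674.9) / 13674.9 = 314.0 / 13674.9 = 2.30% ≈ 2.3%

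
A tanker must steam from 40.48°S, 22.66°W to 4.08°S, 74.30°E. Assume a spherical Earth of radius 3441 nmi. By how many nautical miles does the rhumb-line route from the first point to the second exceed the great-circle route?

Great circle: cos σ = sin φ₁ sin φ₂ + cos φ₁ cos φ₂ cos Δλ,  σ = 1.6166 rad → d_gc = 5562.6 nmi
Rhumb line: Δψ = +0.7026, q = Δφ/Δψ = 0.9042, d_rh = R√(Δφ²+q²Δλ²) = 5701.0 nmi
Excess = 5701.0 − 5562.6 = 138.4 ≈ 138 nmi

138 nmi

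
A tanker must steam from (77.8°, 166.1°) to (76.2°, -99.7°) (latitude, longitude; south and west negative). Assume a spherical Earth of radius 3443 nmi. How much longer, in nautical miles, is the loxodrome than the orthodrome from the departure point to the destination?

134 nmi

Great circle: cos σ = sin φ₁ sin φ₂ + cos φ₁ cos φ₂ cos Δλ,  σ = 0.3316 rad → d_gc = 1141.8 nmi
Rhumb line: Δψ = -0.1243, q = Δφ/Δψ = 0.2247, d_rh = R√(Δφ²+q²Δλ²) = 1275.4 nmi
Excess = 1275.4 − 1141.8 = 133.6 ≈ 134 nmi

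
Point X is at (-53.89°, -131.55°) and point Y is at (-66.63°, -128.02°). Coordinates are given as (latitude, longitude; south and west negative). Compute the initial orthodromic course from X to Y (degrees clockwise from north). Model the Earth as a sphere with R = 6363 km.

173.7°

N = sin Δλ·cos φ₂ = +0.0244;  D = cos φ₁ sin φ₂ − sin φ₁ cos φ₂ cos Δλ = -0.2211
initial course = atan2(N, D) = 173.70°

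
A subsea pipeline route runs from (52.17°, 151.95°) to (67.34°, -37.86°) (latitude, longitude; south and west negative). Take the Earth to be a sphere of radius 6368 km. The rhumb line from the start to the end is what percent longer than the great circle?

41.6%

Great circle: σ = 1.0518 rad → d_gc = Rσ = 6697.7 km
Rhumb: Δφ = +0.2648, Δλ = +2.9704, Δψ = +0.5366, q = Δφ/Δψ = 0.4934 → d_rh = R√(Δφ²+q²Δλ²) = 9483.7 km
Excess = (9483.7 − 6697.7) / 6697.7 = 2786.0 / 6697.7 = 41.60% ≈ 41.6%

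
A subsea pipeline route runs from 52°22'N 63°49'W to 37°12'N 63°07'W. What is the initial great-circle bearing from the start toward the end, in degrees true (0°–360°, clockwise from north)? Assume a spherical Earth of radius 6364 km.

177.9°

N = sin Δλ·cos φ₂ = +0.0097;  D = cos φ₁ sin φ₂ − sin φ₁ cos φ₂ cos Δλ = -0.2616
initial course = atan2(N, D) = 177.87°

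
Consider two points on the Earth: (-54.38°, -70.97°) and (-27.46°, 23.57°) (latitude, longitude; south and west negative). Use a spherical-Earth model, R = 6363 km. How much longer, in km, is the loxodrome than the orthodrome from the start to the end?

Great circle: cos σ = sin φ₁ sin φ₂ + cos φ₁ cos φ₂ cos Δλ,  σ = 1.2303 rad → d_gc = 7828.5 km
Rhumb line: Δψ = +0.6368, q = Δφ/Δψ = 0.7379, d_rh = R√(Δφ²+q²Δλ²) = 8303.7 km
Excess = 8303.7 − 7828.5 = 475.2 ≈ 475 km

475 km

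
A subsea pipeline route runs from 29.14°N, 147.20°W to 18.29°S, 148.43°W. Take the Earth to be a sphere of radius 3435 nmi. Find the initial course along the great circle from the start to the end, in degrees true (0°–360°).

181.6°

θ = atan2( sin Δλ·cos φ₂ ,  cos φ₁ sin φ₂ − sin φ₁ cos φ₂ cos Δλ )
  = atan2(-0.0204, -0.7363) = 181.59°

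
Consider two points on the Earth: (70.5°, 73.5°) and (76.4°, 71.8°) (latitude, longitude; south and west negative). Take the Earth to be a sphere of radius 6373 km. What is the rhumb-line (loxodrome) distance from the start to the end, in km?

658 km

Rhumb course C = atan2(Δλ, Δψ) with Δψ = ln[tan(π/4+φ₂/2)/tan(π/4+φ₁/2)] = +0.3654, Δλ = -0.0297 → C = 355.36°
d = R·|Δφ| / |cos C| = 6373·0.10297 / 0.99672 = 658 km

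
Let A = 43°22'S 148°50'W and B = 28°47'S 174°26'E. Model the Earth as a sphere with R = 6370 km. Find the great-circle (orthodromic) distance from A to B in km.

3638 km

cos σ = sin φ₁ sin φ₂ + cos φ₁ cos φ₂ cos Δλ
      = sin(-43.37°)sin(-28.78°) + cos(-43.37°)cos(-28.78°)cos(-36.73°) = 0.8413
σ = 32.726° → d = Rσ = 6370·0.57118 = 3638 km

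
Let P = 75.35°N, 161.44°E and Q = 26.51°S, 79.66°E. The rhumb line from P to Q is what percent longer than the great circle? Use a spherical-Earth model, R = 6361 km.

3.0%

Great circle: σ = 1.9818 rad → d_gc = Rσ = 12605.9 km
Rhumb: Δφ = -1.7778, Δλ = -1.4273, Δψ = -2.5316, q = Δφ/Δψ = 0.7022 → d_rh = R√(Δφ²+q²Δλ²) = 12982.1 km
Excess = (12982.1 − 12605.9) / 12605.9 = 376.2 / 12605.9 = 2.98% ≈ 3.0%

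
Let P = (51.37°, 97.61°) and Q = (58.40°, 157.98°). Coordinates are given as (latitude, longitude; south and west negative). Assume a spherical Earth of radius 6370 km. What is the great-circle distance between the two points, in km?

cos σ = sin φ₁ sin φ₂ + cos φ₁ cos φ₂ cos Δλ
      = sin(51.37°)sin(58.40°) + cos(51.37°)cos(58.40°)cos(60.37°) = 0.8271
σ = 34.199° → d = Rσ = 6370·0.59689 = 3802 km

3802 km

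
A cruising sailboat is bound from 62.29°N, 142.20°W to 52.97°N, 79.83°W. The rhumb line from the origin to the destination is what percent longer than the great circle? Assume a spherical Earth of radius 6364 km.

3.7%

Great circle: σ = 0.5797 rad → d_gc = Rσ = 3689.1 km
Rhumb: Δφ = -0.1627, Δλ = +1.0886, Δψ = -0.3059, q = Δφ/Δψ = 0.5318 → d_rh = R√(Δφ²+q²Δλ²) = 3827.0 km
Excess = (3827.0 − 3689.1) / 3689.1 = 137.9 / 3689.1 = 3.74% ≈ 3.7%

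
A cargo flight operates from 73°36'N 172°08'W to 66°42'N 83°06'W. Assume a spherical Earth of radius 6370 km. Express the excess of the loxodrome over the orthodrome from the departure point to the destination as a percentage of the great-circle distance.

9.7%

Great circle: σ = 0.4887 rad → d_gc = Rσ = 3112.8 km
Rhumb: Δφ = -0.1204, Δλ = +1.5539, Δψ = -0.3582, q = Δφ/Δψ = 0.3362 → d_rh = R√(Δφ²+q²Δλ²) = 3414.9 km
Excess = (3414.9 − 3112.8) / 3112.8 = 302.1 / 3112.8 = 9.71% ≈ 9.7%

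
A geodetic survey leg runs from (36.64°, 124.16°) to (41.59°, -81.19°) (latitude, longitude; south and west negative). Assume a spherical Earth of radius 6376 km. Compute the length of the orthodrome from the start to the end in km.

10951 km

cos σ = sin φ₁ sin φ₂ + cos φ₁ cos φ₂ cos Δλ
      = sin(36.64°)sin(41.59°) + cos(36.64°)cos(41.59°)cos(154.65°) = -0.1462
σ = 98.407° → d = Rσ = 6376·1.71752 = 10951 km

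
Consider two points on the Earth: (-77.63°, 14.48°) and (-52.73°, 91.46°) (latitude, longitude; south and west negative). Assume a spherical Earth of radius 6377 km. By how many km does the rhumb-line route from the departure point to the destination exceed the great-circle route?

Great circle: cos σ = sin φ₁ sin φ₂ + cos φ₁ cos φ₂ cos Δλ,  σ = 0.6325 rad → d_gc = 4033.56 km
Rhumb line: Δψ = +1.1352, q = Δφ/Δψ = 0.3828, d_rh = R√(Δφ²+q²Δλ²) = 4294.11 km
Excess = 4294.11 − 4033.56 = 260.55 ≈ 261 km

261 km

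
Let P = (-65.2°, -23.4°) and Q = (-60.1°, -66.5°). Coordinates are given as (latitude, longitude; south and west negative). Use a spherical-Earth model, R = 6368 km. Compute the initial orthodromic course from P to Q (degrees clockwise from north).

264.4°

θ = atan2( sin Δλ·cos φ₂ ,  cos φ₁ sin φ₂ − sin φ₁ cos φ₂ cos Δλ )
  = atan2(-0.3406, -0.0332) = 264.43°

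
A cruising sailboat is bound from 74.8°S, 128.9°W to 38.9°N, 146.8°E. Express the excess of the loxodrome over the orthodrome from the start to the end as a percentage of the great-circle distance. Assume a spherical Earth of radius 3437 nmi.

2.4%

Great circle: σ = 2.1966 rad → d_gc = Rσ = 7549.6 nmi
Rhumb: Δφ = +1.9844, Δλ = -1.4713, Δψ = +2.7522, q = Δφ/Δψ = 0.7210 → d_rh = R√(Δφ²+q²Δλ²) = 7734.0 nmi
Excess = (7734.0 − 7549.6) / 7549.6 = 184.4 / 7549.6 = 2.44% ≈ 2.4%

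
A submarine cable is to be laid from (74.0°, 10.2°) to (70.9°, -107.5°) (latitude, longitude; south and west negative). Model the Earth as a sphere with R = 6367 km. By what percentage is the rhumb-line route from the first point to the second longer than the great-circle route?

18.6%

Great circle: σ = 0.5228 rad → d_gc = Rσ = 3328.8 km
Rhumb: Δφ = -0.0541, Δλ = -2.0543, Δψ = -0.1799, q = Δφ/Δψ = 0.3008 → d_rh = R√(Δφ²+q²Δλ²) = 3948.9 km
Excess = (3948.9 − 3328.8) / 3328.8 = 620.1 / 3328.8 = 18.63% ≈ 18.6%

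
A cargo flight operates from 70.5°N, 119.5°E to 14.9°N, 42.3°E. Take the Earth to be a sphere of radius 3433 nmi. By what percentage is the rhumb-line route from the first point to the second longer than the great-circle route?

4.3%

Great circle: σ = 1.2515 rad → d_gc = Rσ = 4296.6 nmi
Rhumb: Δφ = -0.9704, Δλ = -1.3474, Δψ = -1.4982, q = Δφ/Δψ = 0.6477 → d_rh = R√(Δφ²+q²Δλ²) = 4480.5 nmi
Excess = (4480.5 − 4296.6) / 4296.6 = 183.9 / 4296.6 = 4.28% ≈ 4.3%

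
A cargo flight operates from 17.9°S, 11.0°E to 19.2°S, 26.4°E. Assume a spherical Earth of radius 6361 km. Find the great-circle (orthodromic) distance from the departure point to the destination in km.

Haversine: a = sin²(Δφ/2)+cos φ₁ cos φ₂ sin²(Δλ/2) = 0.01626;  σ = 2·atan2(√a,√(1−a))
σ = 14.653° → d = Rσ = 6361·0.25574 = 1627 km

1627 km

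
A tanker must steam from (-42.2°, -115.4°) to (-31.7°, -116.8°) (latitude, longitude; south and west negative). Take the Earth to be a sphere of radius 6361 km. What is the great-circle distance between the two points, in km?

1172 km

cos σ = sin φ₁ sin φ₂ + cos φ₁ cos φ₂ cos Δλ
      = sin(-42.20°)sin(-31.70°) + cos(-42.20°)cos(-31.70°)cos(-1.40°) = 0.9831
σ = 10.559° → d = Rσ = 6361·0.18429 = 1172 km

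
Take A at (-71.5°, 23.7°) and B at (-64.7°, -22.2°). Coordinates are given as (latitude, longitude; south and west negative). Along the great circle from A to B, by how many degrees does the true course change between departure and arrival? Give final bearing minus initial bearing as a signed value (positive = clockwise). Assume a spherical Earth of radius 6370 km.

+43.0°

At departure: θ₁ = atan2(sin Δλ cos φ₂, cos φ₁ sin φ₂ − sin φ₁ cos φ₂ cos Δλ) = 269.10°
At arrival: θ₂ = atan2(sin Δλ cos φ₁, −cos φ₂ sin φ₁ + sin φ₂ cos φ₁ cos Δλ) = 312.06°
Δθ = θ₂ − θ₁ = +43.0°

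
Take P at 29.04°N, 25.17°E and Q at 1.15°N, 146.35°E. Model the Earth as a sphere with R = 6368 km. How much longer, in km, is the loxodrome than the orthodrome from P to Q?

Great circle: cos σ = sin φ₁ sin φ₂ + cos φ₁ cos φ₂ cos Δλ,  σ = 2.0295 rad → d_gc = 12924.0 km
Rhumb line: Δψ = -0.5100, q = Δφ/Δψ = 0.9545, d_rh = R√(Δφ²+q²Δλ²) = 13223.8 km
Excess = 13223.8 − 12924.0 = 299.8 ≈ 300 km

300 km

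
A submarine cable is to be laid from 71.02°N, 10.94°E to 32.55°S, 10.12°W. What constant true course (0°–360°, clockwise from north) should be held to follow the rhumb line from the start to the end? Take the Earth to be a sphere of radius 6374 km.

Δψ = ln[tan(π/4+φ₂/2)/tan(π/4+φ₁/2)] = -2.3902
Δλ = -0.3676 rad (taken the short way round)
course = atan2(Δλ, Δψ) = 188.74°

188.7°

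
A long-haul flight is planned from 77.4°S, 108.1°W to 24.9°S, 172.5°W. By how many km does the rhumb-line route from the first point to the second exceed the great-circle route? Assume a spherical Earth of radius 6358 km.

234 km

Great circle: cos σ = sin φ₁ sin φ₂ + cos φ₁ cos φ₂ cos Δλ,  σ = 1.0514 rad → d_gc = 6684.5 km
Rhumb line: Δψ = +1.7547, q = Δφ/Δψ = 0.5222, d_rh = R√(Δφ²+q²Δλ²) = 6918.6 km
Excess = 6918.6 − 6684.5 = 234.1 ≈ 234 km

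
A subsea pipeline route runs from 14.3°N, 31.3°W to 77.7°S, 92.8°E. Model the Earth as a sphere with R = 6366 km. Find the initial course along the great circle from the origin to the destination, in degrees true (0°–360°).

θ = atan2( sin Δλ·cos φ₂ ,  cos φ₁ sin φ₂ − sin φ₁ cos φ₂ cos Δλ )
  = atan2(+0.1764, -0.9173) = 169.11°

169.1°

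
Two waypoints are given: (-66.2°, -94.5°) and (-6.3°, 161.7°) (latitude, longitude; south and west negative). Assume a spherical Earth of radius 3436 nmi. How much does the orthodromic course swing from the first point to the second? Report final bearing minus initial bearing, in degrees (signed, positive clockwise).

+82.1°

At departure: θ₁ = atan2(sin Δλ cos φ₂, cos φ₁ sin φ₂ − sin φ₁ cos φ₂ cos Δλ) = 254.86°
At arrival: θ₂ = atan2(sin Δλ cos φ₁, −cos φ₂ sin φ₁ + sin φ₂ cos φ₁ cos Δλ) = 336.93°
Δθ = θ₂ − θ₁ = +82.1°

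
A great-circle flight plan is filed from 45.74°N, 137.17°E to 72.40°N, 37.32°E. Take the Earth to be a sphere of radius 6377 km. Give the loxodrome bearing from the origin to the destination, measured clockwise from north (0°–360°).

299.0°

Meridional parts: M(φ₁)=+0.8998, M(φ₂)=+1.8656 → ΔM = +0.9658;  Δλ = -1.7427 rad
tan C = Δλ / ΔM = -1.8044 → C = 299.00°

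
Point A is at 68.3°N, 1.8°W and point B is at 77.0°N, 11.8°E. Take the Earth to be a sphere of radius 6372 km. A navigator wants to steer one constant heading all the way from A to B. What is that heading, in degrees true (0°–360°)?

24.5°

Δψ = ln[tan(π/4+φ₂/2)/tan(π/4+φ₁/2)] = +0.5201
Δλ = +0.2374 rad (taken the short way round)
course = atan2(Δλ, Δψ) = 24.53°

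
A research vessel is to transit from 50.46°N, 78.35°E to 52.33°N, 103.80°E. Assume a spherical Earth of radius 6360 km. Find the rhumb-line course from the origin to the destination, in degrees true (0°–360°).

83.3°

Δψ = ln[tan(π/4+φ₂/2)/tan(π/4+φ₁/2)] = +0.0523
Δλ = +0.4442 rad (taken the short way round)
course = atan2(Δλ, Δψ) = 83.28°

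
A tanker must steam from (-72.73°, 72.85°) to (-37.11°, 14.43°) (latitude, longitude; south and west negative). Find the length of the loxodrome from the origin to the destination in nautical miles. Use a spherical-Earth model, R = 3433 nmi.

2814 nmi

Rhumb course C = atan2(Δλ, Δψ) with Δψ = ln[tan(π/4+φ₂/2)/tan(π/4+φ₁/2)] = +1.1864, Δλ = -1.0196 → C = 319.32°
d = R·|Δφ| / |cos C| = 3433·0.62169 / 0.75840 = 2814 nmi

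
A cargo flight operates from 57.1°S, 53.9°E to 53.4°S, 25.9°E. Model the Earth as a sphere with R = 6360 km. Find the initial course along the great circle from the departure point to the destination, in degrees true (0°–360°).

θ = atan2( sin Δλ·cos φ₂ ,  cos φ₁ sin φ₂ − sin φ₁ cos φ₂ cos Δλ )
  = atan2(-0.2799, +0.0059) = 271.21°

271.2°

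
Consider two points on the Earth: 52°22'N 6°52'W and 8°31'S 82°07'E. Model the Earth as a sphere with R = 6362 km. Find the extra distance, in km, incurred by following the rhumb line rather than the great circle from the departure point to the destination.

Great circle: cos σ = sin φ₁ sin φ₂ + cos φ₁ cos φ₂ cos Δλ,  σ = 1.6776 rad → d_gc = 10672.7 km
Rhumb line: Δψ = -1.2258, q = Δφ/Δψ = 0.8669, d_rh = R√(Δφ²+q²Δλ²) = 10911.7 km
Excess = 10911.7 − 10672.7 = 239.0 ≈ 239 km

239 km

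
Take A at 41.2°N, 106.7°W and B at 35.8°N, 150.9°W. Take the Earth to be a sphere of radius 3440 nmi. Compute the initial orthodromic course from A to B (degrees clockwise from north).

θ = atan2( sin Δλ·cos φ₂ ,  cos φ₁ sin φ₂ − sin φ₁ cos φ₂ cos Δλ )
  = atan2(-0.5654, +0.0571) = 275.77°

275.8°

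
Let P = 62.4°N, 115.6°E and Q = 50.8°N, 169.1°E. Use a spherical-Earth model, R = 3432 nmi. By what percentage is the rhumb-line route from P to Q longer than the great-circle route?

2.6%

Great circle: σ = 0.5337 rad → d_gc = Rσ = 1831.65 nmi
Rhumb: Δφ = -0.2025, Δλ = +0.9338, Δψ = -0.3714, q = Δφ/Δψ = 0.5452 → d_rh = R√(Δφ²+q²Δλ²) = 1880.18 nmi
Excess = (1880.18 − 1831.65) / 1831.65 = 48.53 / 1831.65 = 2.6495% ≈ 2.6%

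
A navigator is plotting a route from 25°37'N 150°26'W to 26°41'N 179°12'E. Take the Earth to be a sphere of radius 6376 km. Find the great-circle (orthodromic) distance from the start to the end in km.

cos σ = sin φ₁ sin φ₂ + cos φ₁ cos φ₂ cos Δλ
      = sin(25.62°)sin(26.68°) + cos(25.62°)cos(26.68°)cos(-30.37°) = 0.8893
σ = 27.215° → d = Rσ = 6376·0.47500 = 3029 km

3029 km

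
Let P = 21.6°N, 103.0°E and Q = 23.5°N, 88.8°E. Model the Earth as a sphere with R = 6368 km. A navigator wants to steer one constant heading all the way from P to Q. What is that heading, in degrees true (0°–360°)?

Δψ = ln[tan(π/4+φ₂/2)/tan(π/4+φ₁/2)] = +0.0359
Δλ = -0.2478 rad (taken the short way round)
course = atan2(Δλ, Δψ) = 278.24°

278.2°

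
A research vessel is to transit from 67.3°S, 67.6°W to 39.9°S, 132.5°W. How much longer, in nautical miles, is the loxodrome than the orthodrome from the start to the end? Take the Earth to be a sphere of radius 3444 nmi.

Great circle: cos σ = sin φ₁ sin φ₂ + cos φ₁ cos φ₂ cos Δλ,  σ = 0.7708 rad → d_gc = 2654.7 nmi
Rhumb line: Δψ = +0.8452, q = Δφ/Δψ = 0.5658, d_rh = R√(Δφ²+q²Δλ²) = 2754.1 nmi
Excess = 2754.1 − 2654.7 = 99.4 ≈ 99 nmi

99 nmi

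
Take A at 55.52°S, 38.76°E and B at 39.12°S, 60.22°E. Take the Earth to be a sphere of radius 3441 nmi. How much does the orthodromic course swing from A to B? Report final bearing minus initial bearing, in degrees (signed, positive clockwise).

At departure: θ₁ = atan2(sin Δλ cos φ₂, cos φ₁ sin φ₂ − sin φ₁ cos φ₂ cos Δλ) = 50.02°
At arrival: θ₂ = atan2(sin Δλ cos φ₁, −cos φ₂ sin φ₁ + sin φ₂ cos φ₁ cos Δλ) = 34.00°
Δθ = θ₂ − θ₁ = -16.0°

-16.0°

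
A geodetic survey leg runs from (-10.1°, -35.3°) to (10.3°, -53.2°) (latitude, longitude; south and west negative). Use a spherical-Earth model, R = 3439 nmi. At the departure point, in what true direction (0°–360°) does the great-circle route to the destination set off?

N = sin Δλ·cos φ₂ = -0.3024;  D = cos φ₁ sin φ₂ − sin φ₁ cos φ₂ cos Δλ = +0.3402
initial course = atan2(N, D) = 318.37°

318.4°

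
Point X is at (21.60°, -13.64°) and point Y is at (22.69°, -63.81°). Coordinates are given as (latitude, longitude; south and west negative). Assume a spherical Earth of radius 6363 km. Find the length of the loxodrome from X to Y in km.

5162 km

Δψ = ln[tan(π/4+φ₂/2)/tan(π/4+φ₁/2)] = +0.0205;  Δφ = +0.0190 rad,  Δλ = -0.8756 rad
q = Δφ/Δψ = 0.9262
d = R·√(Δφ² + q²Δλ²) = 6363·0.81125 = 5162 km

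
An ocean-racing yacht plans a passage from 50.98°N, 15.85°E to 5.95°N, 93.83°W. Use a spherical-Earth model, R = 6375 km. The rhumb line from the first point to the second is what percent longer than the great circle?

Great circle: σ = 1.7015 rad → d_gc = Rσ = 10847.2 km
Rhumb: Δφ = -0.7859, Δλ = -1.9143, Δψ = -0.9335, q = Δφ/Δψ = 0.8419 → d_rh = R√(Δφ²+q²Δλ²) = 11430.4 km
Excess = (11430.4 − 10847.2) / 10847.2 = 583.2 / 10847.2 = 5.38% ≈ 5.4%

5.4%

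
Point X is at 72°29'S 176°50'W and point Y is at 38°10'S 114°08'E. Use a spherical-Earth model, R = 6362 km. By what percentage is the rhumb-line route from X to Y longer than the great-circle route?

Great circle: σ = 0.8312 rad → d_gc = Rσ = 5288.3 km
Rhumb: Δφ = +0.5989, Δλ = -1.2049, Δψ = +1.1487, q = Δφ/Δψ = 0.5214 → d_rh = R√(Δφ²+q²Δλ²) = 5522.1 km
Excess = (5522.1 − 5288.3) / 5288.3 = 233.8 / 5288.3 = 4.42% ≈ 4.4%

4.4%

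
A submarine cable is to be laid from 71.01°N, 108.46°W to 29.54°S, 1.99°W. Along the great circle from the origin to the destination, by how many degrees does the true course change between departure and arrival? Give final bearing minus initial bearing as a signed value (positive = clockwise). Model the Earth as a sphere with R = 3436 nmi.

At departure: θ₁ = atan2(sin Δλ cos φ₂, cos φ₁ sin φ₂ − sin φ₁ cos φ₂ cos Δλ) = 85.01°
At arrival: θ₂ = atan2(sin Δλ cos φ₁, −cos φ₂ sin φ₁ + sin φ₂ cos φ₁ cos Δλ) = 158.12°
Δθ = θ₂ − θ₁ = +73.1°

+73.1°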